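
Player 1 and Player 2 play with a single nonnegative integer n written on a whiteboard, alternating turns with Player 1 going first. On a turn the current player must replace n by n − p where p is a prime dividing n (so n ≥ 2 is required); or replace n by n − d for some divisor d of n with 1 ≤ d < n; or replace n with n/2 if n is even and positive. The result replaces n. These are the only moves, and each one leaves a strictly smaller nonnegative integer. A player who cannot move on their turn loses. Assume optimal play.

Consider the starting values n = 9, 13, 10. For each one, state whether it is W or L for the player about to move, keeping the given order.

9: L, 13: W, 10: W

Compute win/loss labels from the base case upward. A position with no move is L. Any other position is W if it can reach an L in one move, else L.
n=0: no move → L
n=1: no move → L
n=2: W (go to 0, an L position)
n=3: W (go to 0, an L position)
n=4: L (options 2(W), 3(W) are all W)
n=5: W (go to 0, an L position)
n=6: W (go to 4, an L position)
n=7: W (go to 0, an L position)
n=8: W (go to 4, an L position)
n=9: L (options 6(W), 8(W) are all W)
n=10: W (go to 9, an L position)
n=11: W (go to 0, an L position)
n=12: W (go to 9, an L position)
n=13: W (go to 0, an L position)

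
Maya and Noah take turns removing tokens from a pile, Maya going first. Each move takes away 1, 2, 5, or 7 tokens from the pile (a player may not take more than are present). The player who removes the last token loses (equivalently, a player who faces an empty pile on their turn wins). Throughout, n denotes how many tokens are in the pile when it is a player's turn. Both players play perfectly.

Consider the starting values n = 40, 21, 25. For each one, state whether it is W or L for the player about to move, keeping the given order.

Compute win/loss labels from the base case upward. A position with no move is W. Any other position is W if it can reach an L in one move, else L.
n=0: no move; the opponent has just taken the last token and therefore loses → W
n=1: →0(W) only, which is W, so L
n=2: →1(L), so W
n=3: →1(L), so W
n=4: →3(W), 2(W) — all W, so L
n=5: →4(L), so W
n=6: →4(L), so W
n=7: →6(W), 5(W), 2(W), 0(W) — all W, so L
n=8: →7(L), so W
n=9: →7(L), so W
n=10: →9(W), 8(W), 5(W), 3(W) — all W, so L
n=11: →10(L), so W
n=12: →10(L), so W
n=13: →12(W), 11(W), 8(W), 6(W) — all W, so L
n=14: →13(L), so W
n=15: →13(L), so W
n=16: →15(W), 14(W), 11(W), 9(W) — all W, so L
n=17: →16(L), so W
n=18: →16(L), so W
n=19: →18(W), 17(W), 14(W), 12(W) — all W, so L
n=20: →19(L), so W
n=21: →19(L), so W
n=22: →21(W), 20(W), 17(W), 15(W) — all W, so L
n=23: →22(L), so W
n=24: →22(L), so W
n=25: →24(W), 23(W), 20(W), 18(W) — all W, so L
n=26: →25(L), so W
n=27: →25(L), so W
n=28: →27(W), 26(W), 23(W), 21(W) — all W, so L
n=29: →28(L), so W
n=30: →28(L), so W
n=31: →30(W), 29(W), 26(W), 24(W) — all W, so L
n=32: →31(L), so W
n=33: →31(L), so W
n=34: →33(W), 32(W), 29(W), 27(W) — all W, so L
n=35: →34(L), so W
n=36: →34(L), so W
n=37: →36(W), 35(W), 32(W), 30(W) — all W, so L
n=38: →37(L), so W
n=39: →37(L), so W
n=40: →39(W), 38(W), 35(W), 33(W) — all W, so L

40: L, 21: W, 25: L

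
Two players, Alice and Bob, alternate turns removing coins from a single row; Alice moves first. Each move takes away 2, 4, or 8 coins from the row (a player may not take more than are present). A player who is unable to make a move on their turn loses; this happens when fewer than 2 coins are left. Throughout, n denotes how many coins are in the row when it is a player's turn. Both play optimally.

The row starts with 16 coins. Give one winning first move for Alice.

Remove 4, leaving 12.

Positions with no move are L. A position that does have a move is losing for the player to move precisely when every available move leads to a winning position for the opponent. Fill in the labels:
n=0: no move → L
n=1: no move → L
n=2: →0(L), so W
n=3: →1(L), so W
n=4: →0(L), so W
n=5: →1(L), so W
n=6: →4(W), 2(W) — all W, so L
n=7: →5(W), 3(W) — all W, so L
n=8: →6(L), so W
n=9: →7(L), so W
n=10: →6(L), so W
n=11: →7(L), so W
n=12: →10(W), 8(W), 4(W) — all W, so L
n=13: →11(W), 9(W), 5(W) — all W, so L
n=14: →12(L), so W
n=15: →13(L), so W
n=16: →12(L), so W
From 16, the L positions reachable in one move are: 12.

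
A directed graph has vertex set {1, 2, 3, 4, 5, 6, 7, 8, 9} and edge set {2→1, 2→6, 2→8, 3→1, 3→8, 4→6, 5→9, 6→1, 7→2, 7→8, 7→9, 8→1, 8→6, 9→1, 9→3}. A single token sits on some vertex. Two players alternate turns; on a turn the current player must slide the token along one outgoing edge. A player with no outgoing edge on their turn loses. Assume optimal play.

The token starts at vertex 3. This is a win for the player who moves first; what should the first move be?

Move to 1.

Use the standard recursion: the mover loses at a terminal position; elsewhere, the mover wins exactly when some move hands the opponent an L position.
Every edge goes from a vertex to one that appears earlier in the order 1, 6, 8, 3, 2, 9, 5, 7, 4, so processing vertices in that order labels each vertex after all of its successors.
1: no outgoing edge → L
6: W (go to 1, an L position)
8: W (go to 1, an L position)
3: W (go to 1, an L position)
2: W (go to 1, an L position)
9: W (go to 1, an L position)
5: L (sole option 9(W) is W)
7: L (options 9(W), 2(W), 8(W) are all W)
4: L (sole option 6(W) is W)
From 3, the L positions reachable in one move are: 1.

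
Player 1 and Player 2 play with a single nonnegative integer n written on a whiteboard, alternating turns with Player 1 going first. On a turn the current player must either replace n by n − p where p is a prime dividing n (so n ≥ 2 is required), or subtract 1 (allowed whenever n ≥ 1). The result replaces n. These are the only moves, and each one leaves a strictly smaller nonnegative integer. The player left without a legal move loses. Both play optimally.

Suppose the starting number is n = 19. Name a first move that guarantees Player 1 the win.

Move to 0.

Label each position W (a win for the player to move) or L (a loss). A position with no legal move is L; any other position is W exactly when some move reaches an L, and L when every move reaches a W.
n=0: no move → L
n=1: →0(L), so W
n=2: →0(L), so W
n=3: →0(L), so W
n=4: →2(W), 3(W) — all W, so L
n=5: →0(L), so W
n=6: →4(L), so W
n=7: →0(L), so W
n=8: →6(W), 7(W) — all W, so L
n=9: →8(L), so W
n=10: →8(L), so W
n=11: →0(L), so W
n=12: →9(W), 10(W), 11(W) — all W, so L
n=13: →0(L), so W
n=14: →12(L), so W
n=15: →12(L), so W
n=16: →14(W), 15(W) — all W, so L
n=17: →0(L), so W
n=18: →16(L), so W
n=19: →0(L), so W
From 19, the L positions reachable in one move are: 0.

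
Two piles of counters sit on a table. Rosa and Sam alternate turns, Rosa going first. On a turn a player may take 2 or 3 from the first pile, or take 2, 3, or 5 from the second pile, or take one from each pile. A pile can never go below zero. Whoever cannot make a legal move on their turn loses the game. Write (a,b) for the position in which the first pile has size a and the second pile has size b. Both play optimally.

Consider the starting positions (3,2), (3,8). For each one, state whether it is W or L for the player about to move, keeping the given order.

(3,2): L, (3,8): W

Positions with no move are L. A position that does have a move is losing for the player to move precisely when every available move leads to a winning position for the opponent. Fill in the labels:
No move ever increases a pile, so every position that can arise here has a ≤ 3 and b ≤ 8; it is enough to label the cells with 0 ≤ a ≤ 3 and 0 ≤ b ≤ 8.
Every move lowers a or b (never raises either), so fill the grid row by row in increasing a, and left to right within a row: each cell's successors are then already labelled.
      b=0  b=1  b=2  b=3  b=4  b=5  b=6  b=7  b=8
a=0:    L    L    W    W    W    W    W    L    L
a=1:    L    W    W    W    L    W    W    W    W
a=2:    W    W    L    L    W    W    W    W    W
a=3:    W    W    L    W    W    W    L    W    W
Cells with no legal move (terminal, hence L): (0,0), (0,1), (1,0).
The remaining L cells, each justified by listing all of its moves:
(0,7): L (options (0,5)(W), (0,4)(W), (0,2)(W) are all W)
(0,8): L (options (0,6)(W), (0,5)(W), (0,3)(W) are all W)
(1,4): L (options (1,2)(W), (1,1)(W), (0,3)(W) are all W)
(2,2): L (options (0,2)(W), (2,0)(W), (1,1)(W) are all W)
(2,3): L (options (0,3)(W), (2,1)(W), (2,0)(W), (1,2)(W) are all W)
(3,2): L (options (1,2)(W), (0,2)(W), (3,0)(W), (2,1)(W) are all W)
(3,6): L (options (1,6)(W), (0,6)(W), (3,4)(W), (3,3)(W), (3,1)(W), (2,5)(W) are all W)
Every other cell has at least one move into one of the L cells above, so it is W.
(3,2): one of the L cells justified above, so L
(3,8): the move to (0,8) reaches an L cell, so W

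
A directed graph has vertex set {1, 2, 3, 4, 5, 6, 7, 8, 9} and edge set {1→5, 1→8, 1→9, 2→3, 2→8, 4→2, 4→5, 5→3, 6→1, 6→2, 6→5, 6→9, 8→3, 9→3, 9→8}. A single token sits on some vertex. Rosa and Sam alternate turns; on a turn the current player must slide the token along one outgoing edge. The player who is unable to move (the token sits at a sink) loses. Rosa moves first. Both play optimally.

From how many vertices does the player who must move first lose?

4

Positions with no move are L. A position that does have a move is losing for the player to move precisely when every available move leads to a winning position for the opponent. Fill in the labels:
Every edge goes from a vertex to one that appears earlier in the order 7, 3, 8, 5, 2, 9, 1, 4, 6, so processing vertices in that order labels each vertex after all of its successors.
7: no outgoing edge → L
3: no outgoing edge → L
8: can move to 3, which is L ⇒ W
5: can move to 3, which is L ⇒ W
2: can move to 3, which is L ⇒ W
9: can move to 3, which is L ⇒ W
1: moves to 9(W), 5(W), 8(W); every one is W ⇒ L
4: moves to 2(W), 5(W); every one is W ⇒ L
6: can move to 1, which is L ⇒ W
The L vertices are 1, 3, 4, 7; that is 4 in all.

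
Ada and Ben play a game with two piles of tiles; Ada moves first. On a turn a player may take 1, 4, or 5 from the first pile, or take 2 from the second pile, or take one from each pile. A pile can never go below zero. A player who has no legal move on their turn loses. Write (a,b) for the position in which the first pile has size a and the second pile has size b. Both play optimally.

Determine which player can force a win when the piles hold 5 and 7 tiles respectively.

Use the standard recursion: the mover loses at a terminal position; elsewhere, the mover wins exactly when some move hands the opponent an L position.
No move ever increases a pile, so every position that can arise here has a ≤ 5 and b ≤ 7; it is enough to label the cells with 0 ≤ a ≤ 5 and 0 ≤ b ≤ 7.
Every move lowers a or b (never raises either), so fill the grid row by row in increasing a, and left to right within a row: each cell's successors are then already labelled.
      b=0  b=1  b=2  b=3  b=4  b=5  b=6  b=7
a=0:    L    L    W    W    L    L    W    W
a=1:    W    W    W    L    W    W    W    L
a=2:    L    L    W    W    W    L    L    W
a=3:    W    W    W    L    L    W    W    W
a=4:    W    W    L    W    W    W    L    L
a=5:    W    W    W    W    W    W    W    W
Cells with no legal move (terminal, hence L): (0,0), (0,1).
The remaining L cells, each justified by listing all of its moves:
(0,4): only reaches (0,2)(W), which is W → L
(0,5): only reaches (0,3)(W), which is W → L
(1,3): only reaches (0,3)(W), (1,1)(W), (0,2)(W), all W → L
(1,7): only reaches (0,7)(W), (1,5)(W), (0,6)(W), all W → L
(2,0): only reaches (1,0)(W), which is W → L
(2,1): only reaches (1,1)(W), (1,0)(W), all W → L
(2,5): only reaches (1,5)(W), (2,3)(W), (1,4)(W), all W → L
(2,6): only reaches (1,6)(W), (2,4)(W), (1,5)(W), all W → L
(3,3): only reaches (2,3)(W), (3,1)(W), (2,2)(W), all W → L
(3,4): only reaches (2,4)(W), (3,2)(W), (2,3)(W), all W → L
(4,2): only reaches (3,2)(W), (0,2)(W), (4,0)(W), (3,1)(W), all W → L
(4,6): only reaches (3,6)(W), (0,6)(W), (4,4)(W), (3,5)(W), all W → L
(4,7): only reaches (3,7)(W), (0,7)(W), (4,5)(W), (3,6)(W), all W → L
Every other cell has at least one move into one of the L cells above, so it is W.
The starting position (5,7) is W: Ada should move to (4,7), handing over an L position.

Ada wins.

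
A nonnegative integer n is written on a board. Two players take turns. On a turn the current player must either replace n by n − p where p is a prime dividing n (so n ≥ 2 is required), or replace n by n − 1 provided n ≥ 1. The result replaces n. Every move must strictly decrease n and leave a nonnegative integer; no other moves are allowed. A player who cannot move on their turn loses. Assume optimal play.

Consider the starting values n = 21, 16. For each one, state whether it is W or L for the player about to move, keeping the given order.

21: W, 16: L

Use the standard recursion: the mover loses at a terminal position; elsewhere, the mover wins exactly when some move hands the opponent an L position.
n=0: no move → L
n=1: →0(L), so W
n=2: →0(L), so W
n=3: →0(L), so W
n=4: →2(W), 3(W) — all W, so L
n=5: →0(L), so W
n=6: →4(L), so W
n=7: →0(L), so W
n=8: →6(W), 7(W) — all W, so L
n=9: →8(L), so W
n=10: →8(L), so W
n=11: →0(L), so W
n=12: →9(W), 10(W), 11(W) — all W, so L
n=13: →0(L), so W
n=14: →12(L), so W
n=15: →12(L), so W
n=16: →14(W), 15(W) — all W, so L
n=17: →0(L), so W
n=18: →16(L), so W
n=19: →0(L), so W
n=20: →15(W), 18(W), 19(W) — all W, so L
n=21: →20(L), so W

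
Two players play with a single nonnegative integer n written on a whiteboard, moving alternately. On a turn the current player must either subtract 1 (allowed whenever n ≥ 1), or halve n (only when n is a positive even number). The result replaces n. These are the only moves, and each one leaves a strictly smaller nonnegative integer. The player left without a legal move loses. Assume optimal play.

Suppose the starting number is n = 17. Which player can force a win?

The second player wins.

Classify positions by backward induction: terminal positions (no move available) are L. From any other position, the mover wins iff some move reaches an L.
n=0: no move → L
n=1: reaches L-position 0 → W
n=2: only reaches 1(W), which is W → L
n=3: reaches L-position 2 → W
n=4: reaches L-position 2 → W
n=5: only reaches 4(W), which is W → L
n=6: reaches L-position 5 → W
n=7: only reaches 6(W), which is W → L
n=8: reaches L-position 7 → W
n=9: only reaches 8(W), which is W → L
n=10: reaches L-position 5 → W
n=11: only reaches 10(W), which is W → L
n=12: reaches L-position 11 → W
n=13: only reaches 12(W), which is W → L
n=14: reaches L-position 7 → W
n=15: only reaches 14(W), which is W → L
n=16: reaches L-position 15 → W
n=17: only reaches 16(W), which is W → L
Every move from 17 reaches a W position, so the mover loses.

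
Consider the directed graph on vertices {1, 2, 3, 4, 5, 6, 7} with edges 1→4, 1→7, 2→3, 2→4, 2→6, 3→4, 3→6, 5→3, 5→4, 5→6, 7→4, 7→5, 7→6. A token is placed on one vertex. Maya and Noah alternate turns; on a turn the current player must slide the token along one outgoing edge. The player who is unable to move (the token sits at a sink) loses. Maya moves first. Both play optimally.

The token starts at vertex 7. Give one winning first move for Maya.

Move to 6.

Build the W/L table. Terminal = L. A non-terminal position is W if it has a move to some L; otherwise it is L.
Every edge goes from a vertex to one that appears earlier in the order 4, 6, 3, 5, 7, 2, 1, so processing vertices in that order labels each vertex after all of its successors.
4: no outgoing edge → L
6: no outgoing edge → L
3: →6(L), so W
5: →6(L), so W
7: →6(L), so W
2: →6(L), so W
1: →4(L), so W
From 7, the L positions reachable in one move are: 6, 4. Any move reaching one of these is winning.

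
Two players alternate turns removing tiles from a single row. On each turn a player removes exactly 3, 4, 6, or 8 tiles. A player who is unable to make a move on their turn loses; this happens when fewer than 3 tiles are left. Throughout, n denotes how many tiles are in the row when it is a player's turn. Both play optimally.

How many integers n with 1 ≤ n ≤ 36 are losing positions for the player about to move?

Work bottom-up. With no move the player to move loses. Otherwise the position is W if at least one move leads to an L position for the opponent, and L if every move leads to a W.
n=0: no move → L
n=1: no move → L
n=2: no move → L
n=3: W (go to 0, an L position)
n=4: W (go to 1, an L position)
n=5: W (go to 2, an L position)
n=6: W (go to 2, an L position)
n=7: W (go to 1, an L position)
n=8: W (go to 2, an L position)
n=9: W (go to 1, an L position)
n=10: W (go to 2, an L position)
n=11: L (options 8(W), 7(W), 5(W), 3(W) are all W)
n=12: L (options 9(W), 8(W), 6(W), 4(W) are all W)
n=13: L (options 10(W), 9(W), 7(W), 5(W) are all W)
n=14: W (go to 11, an L position)
n=15: W (go to 12, an L position)
n=16: W (go to 13, an L position)
n=17: W (go to 13, an L position)
n=18: W (go to 12, an L position)
n=19: W (go to 13, an L position)
n=20: W (go to 12, an L position)
n=21: W (go to 13, an L position)
n=22: L (options 19(W), 18(W), 16(W), 14(W) are all W)
n=23: L (options 20(W), 19(W), 17(W), 15(W) are all W)
n=24: L (options 21(W), 20(W), 18(W), 16(W) are all W)
n=25: W (go to 22, an L position)
n=26: W (go to 23, an L position)
n=27: W (go to 24, an L position)
n=28: W (go to 24, an L position)
n=29: W (go to 23, an L position)
n=30: W (go to 24, an L position)
n=31: W (go to 23, an L position)
n=32: W (go to 24, an L position)
n=33: L (options 30(W), 29(W), 27(W), 25(W) are all W)
n=34: L (options 31(W), 30(W), 28(W), 26(W) are all W)
n=35: L (options 32(W), 31(W), 29(W), 27(W) are all W)
n=36: W (go to 33, an L position)
L entries with 1 ≤ n ≤ 36 (n=0 is outside the asked range and is not counted): n = 1, 2, 11, 12, 13, 22, 23, 24, 33, 34, 35; that makes 11.

11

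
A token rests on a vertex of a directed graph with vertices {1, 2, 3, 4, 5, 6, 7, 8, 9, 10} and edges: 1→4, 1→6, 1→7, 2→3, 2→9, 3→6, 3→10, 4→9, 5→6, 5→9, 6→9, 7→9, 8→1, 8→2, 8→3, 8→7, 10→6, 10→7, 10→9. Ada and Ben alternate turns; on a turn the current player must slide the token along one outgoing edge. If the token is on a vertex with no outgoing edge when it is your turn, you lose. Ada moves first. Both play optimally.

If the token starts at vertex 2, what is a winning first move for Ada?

Compute win/loss labels from the base case upward. A position with no move is L. Any other position is W if it can reach an L in one move, else L.
Every edge goes from a vertex to one that appears earlier in the order 9, 6, 4, 7, 1, 10, 3, 2, 8, 5, so processing vertices in that order labels each vertex after all of its successors.
9: no outgoing edge → L
6: W (go to 9, an L position)
4: W (go to 9, an L position)
7: W (go to 9, an L position)
1: L (options 7(W), 4(W), 6(W) are all W)
10: W (go to 9, an L position)
3: L (options 10(W), 6(W) are all W)
2: W (go to 3, an L position)
8: W (go to 3, an L position)
5: W (go to 9, an L position)
From 2, the L positions reachable in one move are: 3, 9. Any move reaching one of these is winning.

Move to 3.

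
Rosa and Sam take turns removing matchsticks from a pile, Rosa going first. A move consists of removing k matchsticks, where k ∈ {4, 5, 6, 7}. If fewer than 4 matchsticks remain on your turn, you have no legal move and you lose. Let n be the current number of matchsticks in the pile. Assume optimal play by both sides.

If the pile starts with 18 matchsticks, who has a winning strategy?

Rosa wins.

Work bottom-up. With no move the player to move loses. Otherwise the position is W if at least one move leads to an L position for the opponent, and L if every move leads to a W.
n=0: no move → L
n=1: no move → L
n=2: no move → L
n=3: no move → L
n=4: W (go to 0, an L position)
n=5: W (go to 1, an L position)
n=6: W (go to 2, an L position)
n=7: W (go to 3, an L position)
n=8: W (go to 3, an L position)
n=9: W (go to 3, an L position)
n=10: W (go to 3, an L position)
n=11: L (options 7(W), 6(W), 5(W), 4(W) are all W)
n=12: L (options 8(W), 7(W), 6(W), 5(W) are all W)
n=13: L (options 9(W), 8(W), 7(W), 6(W) are all W)
n=14: L (options 10(W), 9(W), 8(W), 7(W) are all W)
n=15: W (go to 11, an L position)
n=16: W (go to 12, an L position)
n=17: W (go to 13, an L position)
n=18: W (go to 14, an L position)
From 18 Rosa can remove 4, leaving 14, reaching an L position.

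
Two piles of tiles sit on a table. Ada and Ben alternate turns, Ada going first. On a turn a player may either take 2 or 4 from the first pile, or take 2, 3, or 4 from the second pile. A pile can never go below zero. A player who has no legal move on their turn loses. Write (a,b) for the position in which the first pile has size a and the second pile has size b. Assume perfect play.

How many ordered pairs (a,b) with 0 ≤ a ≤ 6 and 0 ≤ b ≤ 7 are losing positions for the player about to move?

20

Compute win/loss labels from the base case upward. A position with no move is L. Any other position is W if it can reach an L in one move, else L.
Every move lowers a or b (never raises either), so fill the grid row by row in increasing a, and left to right within a row: each cell's successors are then already labelled.
      b=0  b=1  b=2  b=3  b=4  b=5  b=6  b=7
a=0:    L    L    W    W    W    W    L    L
a=1:    L    L    W    W    W    W    L    L
a=2:    W    W    L    L    W    W    W    W
a=3:    W    W    L    L    W    W    W    W
a=4:    W    W    W    W    L    L    W    W
a=5:    W    W    W    W    L    L    W    W
a=6:    L    L    W    W    W    W    L    L
Cells with no legal move (terminal, hence L): (0,0), (0,1), (1,0), (1,1).
The remaining L cells, each justified by listing all of its moves:
(0,6): L (options (0,4)(W), (0,3)(W), (0,2)(W) are all W)
(0,7): L (options (0,5)(W), (0,4)(W), (0,3)(W) are all W)
(1,6): L (options (1,4)(W), (1,3)(W), (1,2)(W) are all W)
(1,7): L (options (1,5)(W), (1,4)(W), (1,3)(W) are all W)
(2,2): L (options (0,2)(W), (2,0)(W) are all W)
(2,3): L (options (0,3)(W), (2,1)(W), (2,0)(W) are all W)
(3,2): L (options (1,2)(W), (3,0)(W) are all W)
(3,3): L (options (1,3)(W), (3,1)(W), (3,0)(W) are all W)
(4,4): L (options (2,4)(W), (0,4)(W), (4,2)(W), (4,1)(W), (4,0)(W) are all W)
(4,5): L (options (2,5)(W), (0,5)(W), (4,3)(W), (4,2)(W), (4,1)(W) are all W)
(5,4): L (options (3,4)(W), (1,4)(W), (5,2)(W), (5,1)(W), (5,0)(W) are all W)
(5,5): L (options (3,5)(W), (1,5)(W), (5,3)(W), (5,2)(W), (5,1)(W) are all W)
(6,0): L (options (4,0)(W), (2,0)(W) are all W)
(6,1): L (options (4,1)(W), (2,1)(W) are all W)
(6,6): L (options (4,6)(W), (2,6)(W), (6,4)(W), (6,3)(W), (6,2)(W) are all W)
(6,7): L (options (4,7)(W), (2,7)(W), (6,5)(W), (6,4)(W), (6,3)(W) are all W)
Every other cell has at least one move into one of the L cells above, so it is W.
L cells per row: a=0: 4, a=1: 4, a=2: 2, a=3: 2, a=4: 2, a=5: 2, a=6: 4; total 20.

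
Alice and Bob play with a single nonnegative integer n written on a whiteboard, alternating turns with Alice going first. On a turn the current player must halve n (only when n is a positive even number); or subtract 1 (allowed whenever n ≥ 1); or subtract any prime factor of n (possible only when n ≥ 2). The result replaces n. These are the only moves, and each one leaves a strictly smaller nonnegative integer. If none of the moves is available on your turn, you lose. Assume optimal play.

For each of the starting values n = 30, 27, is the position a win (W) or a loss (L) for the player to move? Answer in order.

Classify positions by backward induction: terminal positions (no move available) are L. From any other position, the mover wins iff some move reaches an L.
n=0: no move → L
n=1: can move to 0, which is L ⇒ W
n=2: can move to 0, which is L ⇒ W
n=3: can move to 0, which is L ⇒ W
n=4: moves to 2(W), 3(W); every one is W ⇒ L
n=5: can move to 0, which is L ⇒ W
n=6: can move to 4, which is L ⇒ W
n=7: can move to 0, which is L ⇒ W
n=8: can move to 4, which is L ⇒ W
n=9: moves to 6(W), 8(W); every one is W ⇒ L
n=10: can move to 9, which is L ⇒ W
n=11: can move to 0, which is L ⇒ W
n=12: can move to 9, which is L ⇒ W
n=13: can move to 0, which is L ⇒ W
n=14: moves to 7(W), 12(W), 13(W); every one is W ⇒ L
n=15: can move to 14, which is L ⇒ W
n=16: can move to 14, which is L ⇒ W
n=17: can move to 0, which is L ⇒ W
n=18: can move to 9, which is L ⇒ W
n=19: can move to 0, which is L ⇒ W
n=20: moves to 10(W), 15(W), 18(W), 19(W); every one is W ⇒ L
n=21: can move to 14, which is L ⇒ W
n=22: can move to 20, which is L ⇒ W
n=23: can move to 0, which is L ⇒ W
n=24: moves to 12(W), 21(W), 22(W), 23(W); every one is W ⇒ L
n=25: can move to 20, which is L ⇒ W
n=26: can move to 24, which is L ⇒ W
n=27: can move to 24, which is L ⇒ W
n=28: can move to 14, which is L ⇒ W
n=29: can move to 0, which is L ⇒ W
n=30: moves to 15(W), 25(W), 27(W), 28(W), 29(W); every one is W ⇒ L

30: L, 27: W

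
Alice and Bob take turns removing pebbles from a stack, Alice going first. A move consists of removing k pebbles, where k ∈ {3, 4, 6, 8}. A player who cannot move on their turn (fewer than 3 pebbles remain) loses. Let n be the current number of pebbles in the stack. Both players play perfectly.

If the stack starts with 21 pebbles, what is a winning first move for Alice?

Build the W/L table. Terminal = L. A non-terminal position is W if it has a move to some L; otherwise it is L.
n=0: no move → L
n=1: no move → L
n=2: no move → L
n=3: W (go to 0, an L position)
n=4: W (go to 1, an L position)
n=5: W (go to 2, an L position)
n=6: W (go to 2, an L position)
n=7: W (go to 1, an L position)
n=8: W (go to 2, an L position)
n=9: W (go to 1, an L position)
n=10: W (go to 2, an L position)
n=11: L (options 8(W), 7(W), 5(W), 3(W) are all W)
n=12: L (options 9(W), 8(W), 6(W), 4(W) are all W)
n=13: L (options 10(W), 9(W), 7(W), 5(W) are all W)
n=14: W (go to 11, an L position)
n=15: W (go to 12, an L position)
n=16: W (go to 13, an L position)
n=17: W (go to 13, an L position)
n=18: W (go to 12, an L position)
n=19: W (go to 13, an L position)
n=20: W (go to 12, an L position)
n=21: W (go to 13, an L position)
From 21, the L positions reachable in one move are: 13.

Remove 8, leaving 13.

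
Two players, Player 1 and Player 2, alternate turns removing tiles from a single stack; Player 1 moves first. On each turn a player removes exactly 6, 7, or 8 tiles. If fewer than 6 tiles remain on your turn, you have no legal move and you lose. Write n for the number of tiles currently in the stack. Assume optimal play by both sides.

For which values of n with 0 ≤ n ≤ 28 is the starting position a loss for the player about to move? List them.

Classify positions by backward induction: terminal positions (no move available) are L. From any other position, the mover wins iff some move reaches an L.
n=0: no move → L
n=1: no move → L
n=2: no move → L
n=3: no move → L
n=4: no move → L
n=5: no move → L
n=6: W (go to 0, an L position)
n=7: W (go to 1, an L position)
n=8: W (go to 2, an L position)
n=9: W (go to 3, an L position)
n=10: W (go to 4, an L position)
n=11: W (go to 5, an L position)
n=12: W (go to 5, an L position)
n=13: W (go to 5, an L position)
n=14: L (options 8(W), 7(W), 6(W) are all W)
n=15: L (options 9(W), 8(W), 7(W) are all W)
n=16: L (options 10(W), 9(W), 8(W) are all W)
n=17: L (options 11(W), 10(W), 9(W) are all W)
n=18: L (options 12(W), 11(W), 10(W) are all W)
n=19: L (options 13(W), 12(W), 11(W) are all W)
n=20: W (go to 14, an L position)
n=21: W (go to 15, an L position)
n=22: W (go to 16, an L position)
n=23: W (go to 17, an L position)
n=24: W (go to 18, an L position)
n=25: W (go to 19, an L position)
n=26: W (go to 19, an L position)
n=27: W (go to 19, an L position)
n=28: L (options 22(W), 21(W), 20(W) are all W)
Reading off the rows marked L gives the requested list; there are 13 such values of n.

0, 1, 2, 3, 4, 5, 14, 15, 16, 17, 18, 19, 28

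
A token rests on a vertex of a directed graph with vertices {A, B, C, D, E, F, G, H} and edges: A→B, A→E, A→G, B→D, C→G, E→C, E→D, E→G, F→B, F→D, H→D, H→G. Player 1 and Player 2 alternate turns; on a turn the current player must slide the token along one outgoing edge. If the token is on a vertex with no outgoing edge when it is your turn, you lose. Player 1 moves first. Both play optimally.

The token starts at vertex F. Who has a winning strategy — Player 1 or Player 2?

Label each position W (a win for the player to move) or L (a loss). A position with no legal move is L; any other position is W exactly when some move reaches an L, and L when every move reaches a W.
Every edge goes from a vertex to one that appears earlier in the order G, D, C, B, H, E, F, A, so processing vertices in that order labels each vertex after all of its successors.
G: no outgoing edge → L
D: no outgoing edge → L
C: →G(L), so W
B: →D(L), so W
H: →D(L), so W
E: →D(L), so W
F: →D(L), so W
A: →G(L), so W
The starting position F is W: Player 1 should move to D, handing over an L position.

Player 1 wins.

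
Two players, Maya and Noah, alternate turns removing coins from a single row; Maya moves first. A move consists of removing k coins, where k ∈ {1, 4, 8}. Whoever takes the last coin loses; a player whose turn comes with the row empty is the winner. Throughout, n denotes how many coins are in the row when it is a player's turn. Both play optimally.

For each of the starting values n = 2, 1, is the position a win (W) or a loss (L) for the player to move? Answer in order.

2: W, 1: L

Classify positions by backward induction: terminal positions (no move available) are W. From any other position, the mover wins iff some move reaches an L.
n=0: no move; the opponent has just taken the last coin and therefore loses → W
n=1: only reaches 0(W), which is W → L
n=2: reaches L-position 1 → W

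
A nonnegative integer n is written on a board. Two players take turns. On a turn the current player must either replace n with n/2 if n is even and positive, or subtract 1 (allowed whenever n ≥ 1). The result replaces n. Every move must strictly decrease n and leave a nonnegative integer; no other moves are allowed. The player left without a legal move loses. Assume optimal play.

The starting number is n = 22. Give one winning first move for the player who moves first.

Build the W/L table. Terminal = L. A non-terminal position is W if it has a move to some L; otherwise it is L.
n=0: no move → L
n=1: can move to 0, which is L ⇒ W
n=2: the only move is to 1(W), a W ⇒ L
n=3: can move to 2, which is L ⇒ W
n=4: can move to 2, which is L ⇒ W
n=5: the only move is to 4(W), a W ⇒ L
n=6: can move to 5, which is L ⇒ W
n=7: the only move is to 6(W), a W ⇒ L
n=8: can move to 7, which is L ⇒ W
n=9: the only move is to 8(W), a W ⇒ L
n=10: can move to 5, which is L ⇒ W
n=11: the only move is to 10(W), a W ⇒ L
n=12: can move to 11, which is L ⇒ W
n=13: the only move is to 12(W), a W ⇒ L
n=14: can move to 7, which is L ⇒ W
n=15: the only move is to 14(W), a W ⇒ L
n=16: can move to 15, which is L ⇒ W
n=17: the only move is to 16(W), a W ⇒ L
n=18: can move to 9, which is L ⇒ W
n=19: the only move is to 18(W), a W ⇒ L
n=20: can move to 19, which is L ⇒ W
n=21: the only move is to 20(W), a W ⇒ L
n=22: can move to 11, which is L ⇒ W
From 22, the L positions reachable in one move are: 11, 21. Any move reaching one of these is winning.

Move to 11.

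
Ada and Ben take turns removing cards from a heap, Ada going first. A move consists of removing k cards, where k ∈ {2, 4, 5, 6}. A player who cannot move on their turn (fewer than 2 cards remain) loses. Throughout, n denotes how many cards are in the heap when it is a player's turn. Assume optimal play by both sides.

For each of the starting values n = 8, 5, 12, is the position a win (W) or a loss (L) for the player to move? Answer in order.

8: L, 5: W, 12: W

Label each position W (a win for the player to move) or L (a loss). A position with no legal move is L; any other position is W exactly when some move reaches an L, and L when every move reaches a W.
n=0: no move → L
n=1: no move → L
n=2: reaches L-position 0 → W
n=3: reaches L-position 1 → W
n=4: reaches L-position 0 → W
n=5: reaches L-position 1 → W
n=6: reaches L-position 1 → W
n=7: reaches L-position 1 → W
n=8: only reaches 6(W), 4(W), 3(W), 2(W), all W → L
n=9: only reaches 7(W), 5(W), 4(W), 3(W), all W → L
n=10: reaches L-position 8 → W
n=11: reaches L-position 9 → W
n=12: reaches L-position 8 → W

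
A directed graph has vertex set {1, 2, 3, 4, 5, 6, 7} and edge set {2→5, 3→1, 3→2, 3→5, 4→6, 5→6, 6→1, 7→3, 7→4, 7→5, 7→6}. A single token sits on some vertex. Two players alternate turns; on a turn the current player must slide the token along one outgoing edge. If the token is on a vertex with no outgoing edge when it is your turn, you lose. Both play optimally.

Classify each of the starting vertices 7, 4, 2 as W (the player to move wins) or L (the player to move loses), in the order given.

7: W, 4: L, 2: W

Label each position W (a win for the player to move) or L (a loss). A position with no legal move is L; any other position is W exactly when some move reaches an L, and L when every move reaches a W.
Every edge goes from a vertex to one that appears earlier in the order 1, 6, 5, 2, 3, 4, 7, so processing vertices in that order labels each vertex after all of its successors.
1: no outgoing edge → L
6: →1(L), so W
5: →6(W) only, which is W, so L
2: →5(L), so W
3: →5(L), so W
4: →6(W) only, which is W, so L
7: →4(L), so W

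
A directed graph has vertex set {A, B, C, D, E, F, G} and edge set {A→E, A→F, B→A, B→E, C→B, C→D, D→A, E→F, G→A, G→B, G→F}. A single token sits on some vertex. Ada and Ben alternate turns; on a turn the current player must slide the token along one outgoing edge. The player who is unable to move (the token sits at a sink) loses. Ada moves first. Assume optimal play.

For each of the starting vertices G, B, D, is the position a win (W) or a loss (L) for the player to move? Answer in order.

G: W, B: L, D: L

Positions with no move are L. A position that does have a move is losing for the player to move precisely when every available move leads to a winning position for the opponent. Fill in the labels:
Every edge goes from a vertex to one that appears earlier in the order F, E, A, B, G, D, C, so processing vertices in that order labels each vertex after all of its successors.
F: no outgoing edge → L
E: can move to F, which is L ⇒ W
A: can move to F, which is L ⇒ W
B: moves to A(W), E(W); every one is W ⇒ L
G: can move to B, which is L ⇒ W
D: the only move is to A(W), a W ⇒ L
C: can move to D, which is L ⇒ W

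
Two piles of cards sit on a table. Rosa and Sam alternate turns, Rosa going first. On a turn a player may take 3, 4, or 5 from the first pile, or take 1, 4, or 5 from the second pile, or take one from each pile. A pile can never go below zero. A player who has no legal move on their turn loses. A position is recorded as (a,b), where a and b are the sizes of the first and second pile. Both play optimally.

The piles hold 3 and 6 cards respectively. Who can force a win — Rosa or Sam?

Work bottom-up. With no move the player to move loses. Otherwise the position is W if at least one move leads to an L position for the opponent, and L if every move leads to a W.
No move ever increases a pile, so every position that can arise here has a ≤ 3 and b ≤ 6; it is enough to label the cells with 0 ≤ a ≤ 3 and 0 ≤ b ≤ 6.
Every move lowers a or b (never raises either), so fill the grid row by row in increasing a, and left to right within a row: each cell's successors are then already labelled.
      b=0  b=1  b=2  b=3  b=4  b=5  b=6
a=0:    L    W    L    W    W    W    W
a=1:    L    W    L    W    W    W    W
a=2:    L    W    L    W    W    W    W
a=3:    W    W    W    W    L    W    L
Cells with no legal move (terminal, hence L): (0,0), (1,0), (2,0).
The remaining L cells, each justified by listing all of its moves:
(0,2): only reaches (0,1)(W), which is W → L
(1,2): only reaches (1,1)(W), (0,1)(W), all W → L
(2,2): only reaches (2,1)(W), (1,1)(W), all W → L
(3,4): only reaches (0,4)(W), (3,3)(W), (3,0)(W), (2,3)(W), all W → L
(3,6): only reaches (0,6)(W), (3,5)(W), (3,2)(W), (3,1)(W), (2,5)(W), all W → L
Every other cell has at least one move into one of the L cells above, so it is W.
The starting position (3,6) is L: whatever Rosa does, the opponent receives a W position.

Sam wins.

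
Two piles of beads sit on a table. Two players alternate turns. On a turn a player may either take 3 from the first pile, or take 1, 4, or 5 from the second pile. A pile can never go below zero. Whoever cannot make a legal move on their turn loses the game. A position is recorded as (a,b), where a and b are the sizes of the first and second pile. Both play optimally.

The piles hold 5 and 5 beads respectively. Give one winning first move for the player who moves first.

Classify positions by backward induction: terminal positions (no move available) are L. From any other position, the mover wins iff some move reaches an L.
No move ever increases a pile, so every position that can arise here has a ≤ 5 and b ≤ 5; it is enough to label the cells with 0 ≤ a ≤ 5 and 0 ≤ b ≤ 5.
Every move lowers a or b (never raises either), so fill the grid row by row in increasing a, and left to right within a row: each cell's successors are then already labelled.
      b=0  b=1  b=2  b=3  b=4  b=5
a=0:    L    W    L    W    W    W
a=1:    L    W    L    W    W    W
a=2:    L    W    L    W    W    W
a=3:    W    L    W    L    W    W
a=4:    W    L    W    L    W    W
a=5:    W    L    W    L    W    W
Cells with no legal move (terminal, hence L): (0,0), (1,0), (2,0).
The remaining L cells, each justified by listing all of its moves:
(0,2): →(0,1)(W) only, which is W, so L
(1,2): →(1,1)(W) only, which is W, so L
(2,2): →(2,1)(W) only, which is W, so L
(3,1): →(0,1)(W), (3,0)(W) — all W, so L
(3,3): →(0,3)(W), (3,2)(W) — all W, so L
(4,1): →(1,1)(W), (4,0)(W) — all W, so L
(4,3): →(1,3)(W), (4,2)(W) — all W, so L
(5,1): →(2,1)(W), (5,0)(W) — all W, so L
(5,3): →(2,3)(W), (5,2)(W) — all W, so L
Every other cell has at least one move into one of the L cells above, so it is W.
From (5,5), the L positions reachable in one move are: (5,1).

Move to (5,1).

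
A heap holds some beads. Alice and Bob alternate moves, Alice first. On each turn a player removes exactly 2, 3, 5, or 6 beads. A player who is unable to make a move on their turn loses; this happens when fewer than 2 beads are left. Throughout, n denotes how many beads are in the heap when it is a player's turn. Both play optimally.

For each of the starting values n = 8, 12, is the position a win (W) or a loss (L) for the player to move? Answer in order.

8: L, 12: W

Compute win/loss labels from the base case upward. A position with no move is L. Any other position is W if it can reach an L in one move, else L.
n=0: no move → L
n=1: no move → L
n=2: →0(L), so W
n=3: →1(L), so W
n=4: →1(L), so W
n=5: →0(L), so W
n=6: →1(L), so W
n=7: →1(L), so W
n=8: →6(W), 5(W), 3(W), 2(W) — all W, so L
n=9: →7(W), 6(W), 4(W), 3(W) — all W, so L
n=10: →8(L), so W
n=11: →9(L), so W
n=12: →9(L), so W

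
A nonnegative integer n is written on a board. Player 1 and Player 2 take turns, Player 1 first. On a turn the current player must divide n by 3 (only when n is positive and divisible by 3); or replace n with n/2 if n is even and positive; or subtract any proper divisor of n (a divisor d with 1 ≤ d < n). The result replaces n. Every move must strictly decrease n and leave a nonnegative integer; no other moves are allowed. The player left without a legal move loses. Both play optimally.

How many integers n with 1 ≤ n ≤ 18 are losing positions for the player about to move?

Use the standard recursion: the mover loses at a terminal position; elsewhere, the mover wins exactly when some move hands the opponent an L position.
n=0: no move → L
n=1: no move → L
n=2: →1(L), so W
n=3: →1(L), so W
n=4: →2(W), 3(W) — all W, so L
n=5: →4(L), so W
n=6: →4(L), so W
n=7: →6(W) only, which is W, so L
n=8: →4(L), so W
n=9: →3(W), 6(W), 8(W) — all W, so L
n=10: →9(L), so W
n=11: →10(W) only, which is W, so L
n=12: →4(L), so W
n=13: →12(W) only, which is W, so L
n=14: →7(L), so W
n=15: →5(W), 10(W), 12(W), 14(W) — all W, so L
n=16: →15(L), so W
n=17: →16(W) only, which is W, so L
n=18: →9(L), so W
L entries with 1 ≤ n ≤ 18 (n=0 is outside the asked range and is not counted): n = 1, 4, 7, 9, 11, 13, 15, 17; that makes 8.

8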